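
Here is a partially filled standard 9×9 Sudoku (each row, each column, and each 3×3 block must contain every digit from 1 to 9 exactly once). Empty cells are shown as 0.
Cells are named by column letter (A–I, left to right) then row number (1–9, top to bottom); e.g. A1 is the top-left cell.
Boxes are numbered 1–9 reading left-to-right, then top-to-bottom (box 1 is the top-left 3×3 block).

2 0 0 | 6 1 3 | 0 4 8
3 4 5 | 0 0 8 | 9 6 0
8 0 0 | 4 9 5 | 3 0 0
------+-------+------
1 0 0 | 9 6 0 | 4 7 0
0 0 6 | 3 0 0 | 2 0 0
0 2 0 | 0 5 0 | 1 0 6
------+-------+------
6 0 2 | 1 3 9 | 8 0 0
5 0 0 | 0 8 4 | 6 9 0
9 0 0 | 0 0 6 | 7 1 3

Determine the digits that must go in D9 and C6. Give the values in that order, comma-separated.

For D9:
  Consider where 5 can go in column D.
  D2 is out (row 2 already has a 5).
  D6 is out (row 6 already has a 5).
  D8 is out (row 8 already has a 5).
  So the only cell in column D that can hold 5 is D9.
  So D9 = 5.
For C6:
  Consider where 9 can go in row 6.
  A6 is out (column A already has a 9).
  D6 is out (column D already has a 9).
  F6 is out (column F already has a 9).
  H6 is out (column H already has a 9).
  So the only cell in row 6 that can hold 9 is C6.
  So C6 = 9.

5,9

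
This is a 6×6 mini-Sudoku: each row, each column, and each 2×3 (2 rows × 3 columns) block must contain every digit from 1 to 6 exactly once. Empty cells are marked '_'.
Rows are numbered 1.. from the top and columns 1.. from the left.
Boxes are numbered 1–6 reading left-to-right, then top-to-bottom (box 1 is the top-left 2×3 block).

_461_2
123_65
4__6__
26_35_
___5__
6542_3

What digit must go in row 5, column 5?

Cell row 5, column 5 itself could take any of {1, 4} by direct elimination.
Consider where 4 can go in column 5.
row 1, column 5 is out (row 1 already has a 4).
row 3, column 5 is out (row 3 already has a 4).
row 6, column 5 is out (row 6 already has a 4).
So the only cell in column 5 that can hold 4 is row 5, column 5.
Therefore row 5, column 5 = 4.

4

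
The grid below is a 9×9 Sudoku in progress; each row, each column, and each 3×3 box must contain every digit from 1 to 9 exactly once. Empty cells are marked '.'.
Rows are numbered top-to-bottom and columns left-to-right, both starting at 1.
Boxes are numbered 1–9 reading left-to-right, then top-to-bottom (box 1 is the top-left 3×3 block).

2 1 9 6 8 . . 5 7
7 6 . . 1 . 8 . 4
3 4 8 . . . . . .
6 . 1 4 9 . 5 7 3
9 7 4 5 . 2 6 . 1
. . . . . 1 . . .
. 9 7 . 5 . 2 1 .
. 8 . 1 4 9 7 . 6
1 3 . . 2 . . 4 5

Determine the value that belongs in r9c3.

6

Row 9 already contains {1, 2, 3, 4, 5}.
Column 3 already contains {1, 4, 7, 8, 9}.
Its 3×3 block (box 7) already contains {1, 3, 7, 8, 9}.
The only value from 1–9 not eliminated is 6, so r9c3 = 6.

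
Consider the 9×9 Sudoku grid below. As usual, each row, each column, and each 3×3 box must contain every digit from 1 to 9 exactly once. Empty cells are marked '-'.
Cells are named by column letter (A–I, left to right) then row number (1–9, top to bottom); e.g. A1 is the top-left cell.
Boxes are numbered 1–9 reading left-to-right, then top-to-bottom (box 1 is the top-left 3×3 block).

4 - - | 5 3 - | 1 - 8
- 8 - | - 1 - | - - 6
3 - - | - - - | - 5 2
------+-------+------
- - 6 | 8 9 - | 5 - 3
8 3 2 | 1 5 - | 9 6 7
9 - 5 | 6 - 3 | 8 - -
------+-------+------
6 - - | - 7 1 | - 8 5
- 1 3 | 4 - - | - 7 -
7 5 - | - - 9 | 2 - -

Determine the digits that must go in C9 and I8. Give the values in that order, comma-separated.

For C9:
  Consider where 8 can go in column C.
  C1 is out (row 1 already has a 8).
  C2 is out (row 2 already has a 8).
  C3 is out (box 1 already has a 8).
  C7 is out (row 7 already has a 8).
  So the only cell in column C that can hold 8 is C9.
  So C9 = 8.
For I8:
  Row 8 already contains {1, 3, 4, 7}.
  Column I already contains {2, 3, 5, 6, 7, 8}.
  Its 3×3 block (box 9) already contains {2, 5, 7, 8}.
  The only value from 1–9 not eliminated is 9, so I8 = 9.

8,9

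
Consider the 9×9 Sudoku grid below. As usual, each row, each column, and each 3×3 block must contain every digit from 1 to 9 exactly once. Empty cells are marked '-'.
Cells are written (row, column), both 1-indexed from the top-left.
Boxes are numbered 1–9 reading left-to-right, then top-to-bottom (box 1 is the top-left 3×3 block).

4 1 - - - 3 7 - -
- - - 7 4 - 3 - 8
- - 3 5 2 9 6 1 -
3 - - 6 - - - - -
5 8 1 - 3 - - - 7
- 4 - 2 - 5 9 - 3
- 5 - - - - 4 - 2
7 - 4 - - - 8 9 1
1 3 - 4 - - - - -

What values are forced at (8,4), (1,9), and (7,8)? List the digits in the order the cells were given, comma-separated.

3,9,3

For (8,4):
  Row 8 already contains {1, 4, 7, 8, 9}.
  Column 4 already contains {2, 4, 5, 6, 7}.
  Its 3×3 block (box 8) already contains {4}.
  The only value from 1–9 not eliminated is 3, so (8,4) = 3.
For (1,9):
  Consider where 9 can go in column 9.
  (3,9) is out (row 3 already has a 9).
  (4,9) is out (box 6 already has a 9).
  (9,9) is out (box 9 already has a 9).
  So the only cell in column 9 that can hold 9 is (1,9).
  So (1,9) = 9.
For (7,8):
  Consider where 3 can go in column 8.
  (1,8) is out (row 1 already has a 3). (2,8) is out (row 2 already has a 3). (4,8) is out (row 4 already has a 3). (5,8) is out (row 5 already has a 3). The remaining empty cells in column 8 are similarly blocked.
  So the only cell in column 8 that can hold 3 is (7,8).
  So (7,8) = 3.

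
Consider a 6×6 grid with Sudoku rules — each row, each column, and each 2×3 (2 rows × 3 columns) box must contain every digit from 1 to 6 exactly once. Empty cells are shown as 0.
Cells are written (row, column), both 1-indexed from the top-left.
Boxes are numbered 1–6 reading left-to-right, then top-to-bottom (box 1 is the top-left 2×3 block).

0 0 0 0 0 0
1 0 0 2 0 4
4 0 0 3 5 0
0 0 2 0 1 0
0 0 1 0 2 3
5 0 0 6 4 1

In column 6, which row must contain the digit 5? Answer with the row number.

Consider where 5 can go in column 6.
(3,6) is out (row 3 already has a 5).
(4,6) is out (box 4 already has a 5).
So the only cell in column 6 that can hold 5 is (1,6).
That is row 1.

1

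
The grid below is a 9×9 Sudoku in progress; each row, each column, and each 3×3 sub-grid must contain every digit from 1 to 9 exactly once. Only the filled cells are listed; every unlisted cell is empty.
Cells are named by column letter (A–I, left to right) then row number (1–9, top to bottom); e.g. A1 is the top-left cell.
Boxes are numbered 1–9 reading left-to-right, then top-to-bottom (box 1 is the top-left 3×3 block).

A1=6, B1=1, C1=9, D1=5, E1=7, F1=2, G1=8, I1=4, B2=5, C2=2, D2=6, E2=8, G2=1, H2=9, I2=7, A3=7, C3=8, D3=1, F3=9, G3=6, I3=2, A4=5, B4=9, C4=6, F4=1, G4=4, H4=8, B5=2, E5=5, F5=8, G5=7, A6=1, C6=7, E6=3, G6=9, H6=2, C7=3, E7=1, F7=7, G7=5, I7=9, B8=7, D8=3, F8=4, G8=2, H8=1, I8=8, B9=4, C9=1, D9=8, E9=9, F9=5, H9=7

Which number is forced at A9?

2

Row 9 already contains {1, 4, 5, 7, 8, 9}.
Column A already contains {1, 5, 6, 7}.
Its 3×3 block (box 7) already contains {1, 3, 4, 7}.
The only value from 1–9 not eliminated is 2, so A9 = 2.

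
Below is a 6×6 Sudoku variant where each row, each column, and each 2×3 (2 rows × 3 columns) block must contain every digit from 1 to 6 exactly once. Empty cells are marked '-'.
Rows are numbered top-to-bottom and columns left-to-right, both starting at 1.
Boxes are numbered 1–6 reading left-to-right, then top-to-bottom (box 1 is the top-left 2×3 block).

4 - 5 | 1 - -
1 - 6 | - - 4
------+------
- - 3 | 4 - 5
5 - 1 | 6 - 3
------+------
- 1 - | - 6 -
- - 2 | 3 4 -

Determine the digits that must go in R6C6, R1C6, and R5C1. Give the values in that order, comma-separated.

1,6,3

For R6C6:
  Row 6 already contains {2, 3, 4}.
  Column 6 already contains {3, 4, 5}.
  Its 2×3 block (box 6) already contains {3, 4, 6}.
  The only value from 1–6 not eliminated is 1, so R6C6 = 1.
For R1C6:
  Consider where 6 can go in box 2.
  R1C5 is out (column 5 already has a 6).
  R2C4 is out (row 2 already has a 6).
  R2C5 is out (row 2 already has a 6).
  So the only cell in box 2 that can hold 6 is R1C6.
  So R1C6 = 6.
For R5C1:
  Row 5 already contains {1, 6}.
  Column 1 already contains {1, 4, 5}.
  Its 2×3 block (box 5) already contains {1, 2}.
  The only value from 1–6 not eliminated is 3, so R5C1 = 3.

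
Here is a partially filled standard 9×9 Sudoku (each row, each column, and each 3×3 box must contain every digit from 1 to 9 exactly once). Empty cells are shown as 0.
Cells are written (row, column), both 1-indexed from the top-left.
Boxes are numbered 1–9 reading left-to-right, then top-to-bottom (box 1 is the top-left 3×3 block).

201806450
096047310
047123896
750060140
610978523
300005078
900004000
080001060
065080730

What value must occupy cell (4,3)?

Cell (4,3) itself could take any of {2, 8, 9} by direct elimination.
Consider where 8 can go in column 3.
(5,3) is out (row 5 already has a 8).
(6,3) is out (row 6 already has a 8).
(7,3) is out (box 7 already has a 8).
(8,3) is out (row 8 already has a 8).
So the only cell in column 3 that can hold 8 is (4,3).
Therefore (4,3) = 8.

8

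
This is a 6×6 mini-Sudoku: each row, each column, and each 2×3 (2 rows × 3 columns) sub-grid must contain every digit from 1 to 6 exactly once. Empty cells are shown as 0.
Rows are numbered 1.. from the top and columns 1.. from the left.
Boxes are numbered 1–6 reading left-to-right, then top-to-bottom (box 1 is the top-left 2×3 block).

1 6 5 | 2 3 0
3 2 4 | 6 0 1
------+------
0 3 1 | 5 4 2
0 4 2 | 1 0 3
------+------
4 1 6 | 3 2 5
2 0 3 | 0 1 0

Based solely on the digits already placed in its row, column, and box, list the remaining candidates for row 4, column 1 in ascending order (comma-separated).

5,6

Row 4 already contains {1, 2, 3, 4}.
Column 1 already contains {1, 2, 3, 4}.
Its 2×3 block (box 3) already contains {1, 2, 3, 4}.
Removing those from 1–6 leaves {5, 6} as the candidates for row 4, column 1.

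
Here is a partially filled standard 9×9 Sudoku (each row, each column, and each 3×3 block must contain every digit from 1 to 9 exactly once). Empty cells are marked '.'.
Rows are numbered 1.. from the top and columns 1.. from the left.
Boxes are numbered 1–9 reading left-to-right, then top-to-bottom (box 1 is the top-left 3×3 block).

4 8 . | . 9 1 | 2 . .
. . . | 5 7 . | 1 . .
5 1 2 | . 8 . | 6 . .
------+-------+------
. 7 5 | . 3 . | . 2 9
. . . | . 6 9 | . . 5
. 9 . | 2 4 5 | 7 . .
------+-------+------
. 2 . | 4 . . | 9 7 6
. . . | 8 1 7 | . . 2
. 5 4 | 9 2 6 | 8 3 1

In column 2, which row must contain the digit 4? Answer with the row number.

5

Consider where 4 can go in column 2.
row 2, column 2 is out (box 1 already has a 4).
row 8, column 2 is out (box 7 already has a 4).
So the only cell in column 2 that can hold 4 is row 5, column 2.
That is row 5.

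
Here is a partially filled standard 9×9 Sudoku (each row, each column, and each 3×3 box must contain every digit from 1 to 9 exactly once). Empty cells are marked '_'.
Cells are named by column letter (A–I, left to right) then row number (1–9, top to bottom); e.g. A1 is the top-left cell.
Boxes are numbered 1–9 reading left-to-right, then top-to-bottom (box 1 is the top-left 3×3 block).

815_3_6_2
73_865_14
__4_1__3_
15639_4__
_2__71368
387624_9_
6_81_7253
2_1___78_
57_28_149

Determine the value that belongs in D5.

5

Row 5 already contains {1, 2, 3, 6, 7, 8}.
Column D already contains {1, 2, 3, 6, 8}.
Its 3×3 block (box 5) already contains {1, 2, 3, 4, 6, 7, 9}.
The only value from 1–9 not eliminated is 5, so D5 = 5.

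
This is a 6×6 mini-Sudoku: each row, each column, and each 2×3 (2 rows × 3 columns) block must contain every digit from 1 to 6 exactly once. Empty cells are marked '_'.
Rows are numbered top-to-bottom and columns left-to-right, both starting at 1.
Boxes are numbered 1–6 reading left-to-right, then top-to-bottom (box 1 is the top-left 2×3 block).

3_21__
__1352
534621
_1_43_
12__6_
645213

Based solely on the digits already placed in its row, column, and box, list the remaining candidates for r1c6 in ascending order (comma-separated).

4,6

Row 1 already contains {1, 2, 3}.
Column 6 already contains {1, 2, 3}.
Its 2×3 block (box 2) already contains {1, 2, 3, 5}.
Removing those from 1–6 leaves {4, 6} as the candidates for r1c6.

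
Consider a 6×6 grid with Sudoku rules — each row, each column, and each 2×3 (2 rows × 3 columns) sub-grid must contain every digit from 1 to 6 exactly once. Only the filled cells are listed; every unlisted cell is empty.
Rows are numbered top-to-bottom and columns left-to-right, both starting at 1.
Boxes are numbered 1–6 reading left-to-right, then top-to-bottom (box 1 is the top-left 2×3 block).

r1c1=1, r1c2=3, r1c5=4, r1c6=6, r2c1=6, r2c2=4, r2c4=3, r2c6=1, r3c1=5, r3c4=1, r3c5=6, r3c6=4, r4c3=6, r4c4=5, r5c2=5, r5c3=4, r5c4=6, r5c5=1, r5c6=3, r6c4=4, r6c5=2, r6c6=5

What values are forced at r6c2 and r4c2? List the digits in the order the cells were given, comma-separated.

For r6c2:
  Consider where 6 can go in column 2.
  r3c2 is out (row 3 already has a 6).
  r4c2 is out (row 4 already has a 6).
  So the only cell in column 2 that can hold 6 is r6c2.
  So r6c2 = 6.
For r4c2:
  Consider where 1 can go in row 4.
  r4c1 is out (column 1 already has a 1).
  r4c5 is out (column 5 already has a 1).
  r4c6 is out (column 6 already has a 1).
  So the only cell in row 4 that can hold 1 is r4c2.
  So r4c2 = 1.

6,1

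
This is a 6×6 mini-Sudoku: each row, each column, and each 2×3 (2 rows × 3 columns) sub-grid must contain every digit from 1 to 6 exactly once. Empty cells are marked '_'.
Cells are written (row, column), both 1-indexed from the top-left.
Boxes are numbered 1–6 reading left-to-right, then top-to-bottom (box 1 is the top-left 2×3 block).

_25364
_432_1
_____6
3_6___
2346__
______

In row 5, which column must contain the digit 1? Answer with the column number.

5

Consider where 1 can go in row 5.
(5,6) is out (column 6 already has a 1).
So the only cell in row 5 that can hold 1 is (5,5).
That is column 5.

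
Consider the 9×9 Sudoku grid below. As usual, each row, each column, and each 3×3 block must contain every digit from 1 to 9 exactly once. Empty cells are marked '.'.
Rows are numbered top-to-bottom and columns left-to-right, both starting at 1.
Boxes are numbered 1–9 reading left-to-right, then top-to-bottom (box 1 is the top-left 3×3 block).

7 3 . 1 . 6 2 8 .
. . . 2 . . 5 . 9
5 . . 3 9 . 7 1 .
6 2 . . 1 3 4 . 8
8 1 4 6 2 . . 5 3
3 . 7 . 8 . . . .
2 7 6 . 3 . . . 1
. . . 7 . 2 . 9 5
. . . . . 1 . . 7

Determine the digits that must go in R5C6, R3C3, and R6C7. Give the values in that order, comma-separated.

For R5C6:
  Consider where 7 can go in row 5.
  R5C7 is out (column 7 already has a 7).
  So the only cell in row 5 that can hold 7 is R5C6.
  So R5C6 = 7.
For R3C3:
  Consider where 2 can go in row 3.
  R3C2 is out (column 2 already has a 2).
  R3C6 is out (column 6 already has a 2).
  R3C9 is out (box 3 already has a 2).
  So the only cell in row 3 that can hold 2 is R3C3.
  So R3C3 = 2.
For R6C7:
  Consider where 1 can go in row 6.
  R6C2 is out (column 2 already has a 1).
  R6C4 is out (column 4 already has a 1).
  R6C6 is out (column 6 already has a 1).
  R6C8 is out (column 8 already has a 1).
  R6C9 is out (column 9 already has a 1).
  So the only cell in row 6 that can hold 1 is R6C7.
  So R6C7 = 1.

7,2,1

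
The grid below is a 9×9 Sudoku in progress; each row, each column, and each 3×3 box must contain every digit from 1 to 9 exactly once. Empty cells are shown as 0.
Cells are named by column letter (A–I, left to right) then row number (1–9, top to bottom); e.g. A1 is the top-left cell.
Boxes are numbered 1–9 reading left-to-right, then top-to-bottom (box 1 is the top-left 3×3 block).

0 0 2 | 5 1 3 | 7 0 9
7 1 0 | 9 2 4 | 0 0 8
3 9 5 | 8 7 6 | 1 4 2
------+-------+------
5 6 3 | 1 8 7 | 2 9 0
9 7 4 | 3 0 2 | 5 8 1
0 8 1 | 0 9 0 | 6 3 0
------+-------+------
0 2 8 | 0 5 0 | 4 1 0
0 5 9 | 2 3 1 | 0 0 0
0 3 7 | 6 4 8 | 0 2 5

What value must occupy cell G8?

8

Row 8 already contains {1, 2, 3, 5, 9}.
Column G already contains {1, 2, 4, 5, 6, 7}.
Its 3×3 block (box 9) already contains {1, 2, 4, 5}.
The only value from 1–9 not eliminated is 8, so G8 = 8.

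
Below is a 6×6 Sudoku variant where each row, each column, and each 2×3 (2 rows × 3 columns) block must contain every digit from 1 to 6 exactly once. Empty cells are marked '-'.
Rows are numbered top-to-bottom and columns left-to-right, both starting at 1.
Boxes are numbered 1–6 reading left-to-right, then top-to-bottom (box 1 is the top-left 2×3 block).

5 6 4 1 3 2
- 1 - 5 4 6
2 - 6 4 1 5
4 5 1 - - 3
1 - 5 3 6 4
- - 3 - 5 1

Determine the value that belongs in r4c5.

2

Row 4 already contains {1, 3, 4, 5}.
Column 5 already contains {1, 3, 4, 5, 6}.
Its 2×3 block (box 4) already contains {1, 3, 4, 5}.
The only value from 1–6 not eliminated is 2, so r4c5 = 2.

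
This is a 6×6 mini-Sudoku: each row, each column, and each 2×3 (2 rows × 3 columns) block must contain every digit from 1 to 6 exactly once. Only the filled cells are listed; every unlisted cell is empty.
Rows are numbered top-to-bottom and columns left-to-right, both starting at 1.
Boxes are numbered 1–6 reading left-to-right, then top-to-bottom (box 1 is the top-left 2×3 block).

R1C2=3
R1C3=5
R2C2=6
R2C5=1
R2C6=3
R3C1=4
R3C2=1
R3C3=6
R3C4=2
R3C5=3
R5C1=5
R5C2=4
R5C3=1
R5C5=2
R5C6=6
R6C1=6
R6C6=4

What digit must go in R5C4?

Row 5 already contains {1, 2, 4, 5, 6}.
Column 4 already contains {2}.
Its 2×3 block (box 6) already contains {2, 4, 6}.
The only value from 1–6 not eliminated is 3, so R5C4 = 3.

3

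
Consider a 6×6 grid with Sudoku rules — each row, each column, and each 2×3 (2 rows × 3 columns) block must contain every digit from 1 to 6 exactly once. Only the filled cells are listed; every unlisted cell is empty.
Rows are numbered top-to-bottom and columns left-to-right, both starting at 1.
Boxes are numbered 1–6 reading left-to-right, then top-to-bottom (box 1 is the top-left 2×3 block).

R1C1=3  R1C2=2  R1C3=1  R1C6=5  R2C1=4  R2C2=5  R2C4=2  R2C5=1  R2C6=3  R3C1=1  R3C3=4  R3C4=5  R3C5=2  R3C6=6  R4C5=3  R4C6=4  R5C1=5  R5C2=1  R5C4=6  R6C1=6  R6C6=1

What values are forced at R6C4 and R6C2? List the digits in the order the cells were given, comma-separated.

For R6C4:
  Consider where 3 can go in column 4.
  R1C4 is out (row 1 already has a 3).
  R4C4 is out (row 4 already has a 3).
  So the only cell in column 4 that can hold 3 is R6C4.
  So R6C4 = 3.
For R6C2:
  Consider where 4 can go in box 5.
  R5C3 is out (column 3 already has a 4).
  R6C3 is out (column 3 already has a 4).
  So the only cell in box 5 that can hold 4 is R6C2.
  So R6C2 = 4.

3,4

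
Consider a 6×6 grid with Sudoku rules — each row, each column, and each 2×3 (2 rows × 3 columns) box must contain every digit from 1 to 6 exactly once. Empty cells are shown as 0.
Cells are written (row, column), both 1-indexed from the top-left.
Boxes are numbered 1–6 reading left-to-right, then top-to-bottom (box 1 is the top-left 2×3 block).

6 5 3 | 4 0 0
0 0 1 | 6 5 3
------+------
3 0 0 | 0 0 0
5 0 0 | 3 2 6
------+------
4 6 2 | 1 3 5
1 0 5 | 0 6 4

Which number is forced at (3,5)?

Cell (3,5) itself could take any of {1, 4} by direct elimination.
Consider where 4 can go in column 5.
(1,5) is out (row 1 already has a 4).
So the only cell in column 5 that can hold 4 is (3,5).
Therefore (3,5) = 4.

4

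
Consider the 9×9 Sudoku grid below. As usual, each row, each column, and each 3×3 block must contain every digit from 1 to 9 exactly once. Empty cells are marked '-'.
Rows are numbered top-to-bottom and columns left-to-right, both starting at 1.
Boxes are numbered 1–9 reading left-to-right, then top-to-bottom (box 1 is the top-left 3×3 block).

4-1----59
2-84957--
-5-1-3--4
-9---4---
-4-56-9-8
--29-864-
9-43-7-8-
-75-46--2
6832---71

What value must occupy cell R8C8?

Cell R8C8 itself could take any of {3, 9} by direct elimination.
Consider where 9 can go in row 8.
R8C1 is out (column 1 already has a 9).
R8C4 is out (column 4 already has a 9).
R8C7 is out (column 7 already has a 9).
So the only cell in row 8 that can hold 9 is R8C8.
Therefore R8C8 = 9.

9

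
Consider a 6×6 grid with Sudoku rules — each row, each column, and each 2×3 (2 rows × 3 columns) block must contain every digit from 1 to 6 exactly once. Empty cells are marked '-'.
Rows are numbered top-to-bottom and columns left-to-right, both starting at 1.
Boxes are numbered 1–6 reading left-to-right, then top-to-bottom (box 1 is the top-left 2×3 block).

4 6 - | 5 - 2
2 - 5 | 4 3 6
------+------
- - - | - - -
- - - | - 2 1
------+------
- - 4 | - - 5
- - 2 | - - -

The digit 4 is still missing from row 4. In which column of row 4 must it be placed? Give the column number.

2

Consider where 4 can go in row 4.
R4C1 is out (column 1 already has a 4).
R4C3 is out (column 3 already has a 4).
R4C4 is out (column 4 already has a 4).
So the only cell in row 4 that can hold 4 is R4C2.
That is column 2.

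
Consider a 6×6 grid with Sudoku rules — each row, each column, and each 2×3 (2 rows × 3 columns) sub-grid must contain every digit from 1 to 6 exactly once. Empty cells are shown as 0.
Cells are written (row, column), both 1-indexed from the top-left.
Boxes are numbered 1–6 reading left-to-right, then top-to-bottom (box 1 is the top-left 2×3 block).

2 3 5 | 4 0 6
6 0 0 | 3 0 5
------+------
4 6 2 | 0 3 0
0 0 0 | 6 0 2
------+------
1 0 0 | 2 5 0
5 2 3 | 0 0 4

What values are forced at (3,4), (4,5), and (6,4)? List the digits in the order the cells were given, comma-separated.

5,4,1

For (3,4):
  Consider where 5 can go in box 4.
  (3,6) is out (column 6 already has a 5).
  (4,5) is out (column 5 already has a 5).
  So the only cell in box 4 that can hold 5 is (3,4).
  So (3,4) = 5.
For (4,5):
  Consider where 4 can go in box 4.
  (3,4) is out (row 3 already has a 4).
  (3,6) is out (row 3 already has a 4).
  So the only cell in box 4 that can hold 4 is (4,5).
  So (4,5) = 4.
For (6,4):
  Row 6 already contains {2, 3, 4, 5}.
  Column 4 already contains {2, 3, 4, 6}.
  Its 2×3 block (box 6) already contains {2, 4, 5}.
  The only value from 1–6 not eliminated is 1, so (6,4) = 1.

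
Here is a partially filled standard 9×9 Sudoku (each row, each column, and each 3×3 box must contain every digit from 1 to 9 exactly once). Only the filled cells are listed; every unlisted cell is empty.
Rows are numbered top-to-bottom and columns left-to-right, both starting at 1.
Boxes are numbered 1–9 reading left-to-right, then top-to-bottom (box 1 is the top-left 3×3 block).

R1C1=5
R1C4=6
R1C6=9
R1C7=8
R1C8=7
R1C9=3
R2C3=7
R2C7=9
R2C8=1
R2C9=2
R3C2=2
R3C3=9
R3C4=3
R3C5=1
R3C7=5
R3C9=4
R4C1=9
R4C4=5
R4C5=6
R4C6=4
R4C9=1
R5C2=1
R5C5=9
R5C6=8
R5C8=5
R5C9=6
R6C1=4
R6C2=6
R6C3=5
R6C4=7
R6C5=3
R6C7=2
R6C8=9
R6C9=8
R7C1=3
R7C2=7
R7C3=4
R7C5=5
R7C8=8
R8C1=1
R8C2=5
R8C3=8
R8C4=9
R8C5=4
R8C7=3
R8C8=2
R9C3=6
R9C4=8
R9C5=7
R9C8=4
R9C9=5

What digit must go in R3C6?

Row 3 already contains {1, 2, 3, 4, 5, 9}.
Column 6 already contains {4, 8, 9}.
Its 3×3 block (box 2) already contains {1, 3, 6, 9}.
The only value from 1–9 not eliminated is 7, so R3C6 = 7.

7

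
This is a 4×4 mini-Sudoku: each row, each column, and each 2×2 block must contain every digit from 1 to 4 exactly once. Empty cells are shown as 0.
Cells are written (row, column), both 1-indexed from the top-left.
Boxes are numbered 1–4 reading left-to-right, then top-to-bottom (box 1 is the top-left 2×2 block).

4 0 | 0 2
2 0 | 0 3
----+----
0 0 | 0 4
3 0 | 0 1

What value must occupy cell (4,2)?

4

Cell (4,2) itself could take any of {2, 4} by direct elimination.
Consider where 4 can go in box 3.
(3,1) is out (row 3 already has a 4).
(3,2) is out (row 3 already has a 4).
So the only cell in box 3 that can hold 4 is (4,2).
Therefore (4,2) = 4.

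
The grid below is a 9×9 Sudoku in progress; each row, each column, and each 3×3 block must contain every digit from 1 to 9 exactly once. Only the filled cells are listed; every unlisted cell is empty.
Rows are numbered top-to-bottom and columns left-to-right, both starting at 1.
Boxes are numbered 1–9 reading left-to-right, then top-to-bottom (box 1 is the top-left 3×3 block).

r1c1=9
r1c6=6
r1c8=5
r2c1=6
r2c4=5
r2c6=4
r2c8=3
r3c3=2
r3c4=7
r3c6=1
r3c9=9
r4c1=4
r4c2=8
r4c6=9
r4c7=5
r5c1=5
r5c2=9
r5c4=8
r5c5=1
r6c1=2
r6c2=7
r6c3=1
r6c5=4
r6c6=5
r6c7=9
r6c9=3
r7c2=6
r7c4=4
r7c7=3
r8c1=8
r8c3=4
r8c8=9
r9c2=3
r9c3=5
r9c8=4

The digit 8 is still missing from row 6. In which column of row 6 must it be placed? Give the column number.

8

Consider where 8 can go in row 6.
r6c4 is out (column 4 already has a 8).
So the only cell in row 6 that can hold 8 is r6c8.
That is column 8.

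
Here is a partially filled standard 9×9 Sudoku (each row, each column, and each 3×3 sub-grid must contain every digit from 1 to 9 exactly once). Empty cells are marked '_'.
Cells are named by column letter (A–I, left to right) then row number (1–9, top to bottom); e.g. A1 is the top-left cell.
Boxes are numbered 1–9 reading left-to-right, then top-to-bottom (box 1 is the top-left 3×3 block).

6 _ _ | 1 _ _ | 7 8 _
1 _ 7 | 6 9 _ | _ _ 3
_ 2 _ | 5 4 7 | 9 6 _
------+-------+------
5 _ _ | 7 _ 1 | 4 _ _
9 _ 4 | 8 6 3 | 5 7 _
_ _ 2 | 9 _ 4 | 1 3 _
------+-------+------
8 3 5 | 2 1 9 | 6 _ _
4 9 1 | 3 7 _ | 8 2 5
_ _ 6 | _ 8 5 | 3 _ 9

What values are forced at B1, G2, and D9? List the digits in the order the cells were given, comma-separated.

5,2,4

For B1:
  Consider where 5 can go in row 1.
  C1 is out (column C already has a 5).
  E1 is out (box 2 already has a 5).
  F1 is out (column F already has a 5).
  I1 is out (column I already has a 5).
  So the only cell in row 1 that can hold 5 is B1.
  So B1 = 5.
For G2:
  Row 2 already contains {1, 3, 6, 7, 9}.
  Column G already contains {1, 3, 4, 5, 6, 7, 8, 9}.
  Its 3×3 block (box 3) already contains {3, 6, 7, 8, 9}.
  The only value from 1–9 not eliminated is 2, so G2 = 2.
For D9:
  Row 9 already contains {3, 5, 6, 8, 9}.
  Column D already contains {1, 2, 3, 5, 6, 7, 8, 9}.
  Its 3×3 block (box 8) already contains {1, 2, 3, 5, 7, 8, 9}.
  The only value from 1–9 not eliminated is 4, so D9 = 4.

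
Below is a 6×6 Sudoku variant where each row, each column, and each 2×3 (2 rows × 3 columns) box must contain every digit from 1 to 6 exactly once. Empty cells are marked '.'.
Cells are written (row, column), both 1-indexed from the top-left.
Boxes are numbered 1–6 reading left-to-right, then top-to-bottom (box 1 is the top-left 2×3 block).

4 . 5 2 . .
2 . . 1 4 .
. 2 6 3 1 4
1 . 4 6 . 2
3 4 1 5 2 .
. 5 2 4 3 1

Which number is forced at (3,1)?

5

Row 3 already contains {1, 2, 3, 4, 6}.
Column 1 already contains {1, 2, 3, 4}.
Its 2×3 block (box 3) already contains {1, 2, 4, 6}.
The only value from 1–6 not eliminated is 5, so (3,1) = 5.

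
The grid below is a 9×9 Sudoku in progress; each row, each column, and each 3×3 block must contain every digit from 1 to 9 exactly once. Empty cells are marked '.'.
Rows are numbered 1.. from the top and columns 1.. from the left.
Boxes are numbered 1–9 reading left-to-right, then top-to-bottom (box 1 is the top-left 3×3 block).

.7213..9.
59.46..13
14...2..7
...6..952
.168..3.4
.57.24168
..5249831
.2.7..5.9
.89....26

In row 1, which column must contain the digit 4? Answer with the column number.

Consider where 4 can go in row 1.
row 1, column 1 is out (box 1 already has a 4).
row 1, column 6 is out (column 6 already has a 4).
row 1, column 9 is out (column 9 already has a 4).
So the only cell in row 1 that can hold 4 is row 1, column 7.
That is column 7.

7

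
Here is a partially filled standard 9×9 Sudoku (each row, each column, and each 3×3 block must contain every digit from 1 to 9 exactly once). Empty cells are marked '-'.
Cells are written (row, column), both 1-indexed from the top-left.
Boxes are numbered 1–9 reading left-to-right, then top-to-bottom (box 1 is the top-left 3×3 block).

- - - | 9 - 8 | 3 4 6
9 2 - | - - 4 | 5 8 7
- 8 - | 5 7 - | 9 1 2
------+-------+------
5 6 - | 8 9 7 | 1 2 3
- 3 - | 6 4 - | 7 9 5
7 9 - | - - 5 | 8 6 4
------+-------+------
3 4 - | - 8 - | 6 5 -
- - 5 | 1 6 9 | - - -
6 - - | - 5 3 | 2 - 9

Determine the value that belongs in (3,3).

3

Cell (3,3) itself could take any of {3, 4, 6} by direct elimination.
Consider where 3 can go in row 3.
(3,1) is out (column 1 already has a 3).
(3,6) is out (column 6 already has a 3).
So the only cell in row 3 that can hold 3 is (3,3).
Therefore (3,3) = 3.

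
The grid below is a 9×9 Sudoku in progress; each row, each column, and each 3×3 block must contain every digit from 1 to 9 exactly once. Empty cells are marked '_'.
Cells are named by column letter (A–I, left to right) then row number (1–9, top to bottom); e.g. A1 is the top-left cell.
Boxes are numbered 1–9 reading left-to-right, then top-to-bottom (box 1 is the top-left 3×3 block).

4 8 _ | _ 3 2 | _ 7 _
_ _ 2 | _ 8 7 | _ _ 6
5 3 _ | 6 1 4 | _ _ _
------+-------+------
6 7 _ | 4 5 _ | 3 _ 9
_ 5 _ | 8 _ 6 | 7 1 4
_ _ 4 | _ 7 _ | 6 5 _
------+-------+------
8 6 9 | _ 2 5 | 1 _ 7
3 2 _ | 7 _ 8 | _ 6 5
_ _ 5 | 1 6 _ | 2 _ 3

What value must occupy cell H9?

8

Cell H9 itself could take any of {4, 8, 9} by direct elimination.
Consider where 8 can go in row 9.
A9 is out (column A already has a 8).
B9 is out (column B already has a 8).
F9 is out (column F already has a 8).
So the only cell in row 9 that can hold 8 is H9.
Therefore H9 = 8.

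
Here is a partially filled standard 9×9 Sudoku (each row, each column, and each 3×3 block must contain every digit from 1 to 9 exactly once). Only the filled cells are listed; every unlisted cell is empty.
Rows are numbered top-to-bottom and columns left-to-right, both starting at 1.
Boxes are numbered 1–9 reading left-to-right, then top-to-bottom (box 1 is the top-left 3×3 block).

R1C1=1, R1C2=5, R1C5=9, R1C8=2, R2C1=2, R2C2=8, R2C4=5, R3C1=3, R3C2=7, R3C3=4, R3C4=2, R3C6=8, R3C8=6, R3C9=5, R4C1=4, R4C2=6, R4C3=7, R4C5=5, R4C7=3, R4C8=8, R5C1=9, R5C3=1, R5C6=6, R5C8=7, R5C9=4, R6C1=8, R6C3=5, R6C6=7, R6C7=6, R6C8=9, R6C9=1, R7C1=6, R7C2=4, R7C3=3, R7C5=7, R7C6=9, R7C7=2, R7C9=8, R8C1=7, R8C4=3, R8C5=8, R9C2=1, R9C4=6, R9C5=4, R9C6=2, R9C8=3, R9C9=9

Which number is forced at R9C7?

Cell R9C7 itself could take any of {5, 7} by direct elimination.
Consider where 7 can go in row 9.
R9C1 is out (column 1 already has a 7).
R9C3 is out (column 3 already has a 7).
So the only cell in row 9 that can hold 7 is R9C7.
Therefore R9C7 = 7.

7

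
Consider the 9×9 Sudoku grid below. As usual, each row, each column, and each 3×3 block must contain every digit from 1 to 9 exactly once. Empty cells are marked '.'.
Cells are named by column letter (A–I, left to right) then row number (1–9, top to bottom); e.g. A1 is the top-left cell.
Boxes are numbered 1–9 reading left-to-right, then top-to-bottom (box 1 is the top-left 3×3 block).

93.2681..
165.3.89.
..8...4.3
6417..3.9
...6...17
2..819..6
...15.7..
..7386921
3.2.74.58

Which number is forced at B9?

1

Cell B9 itself could take any of {1, 9} by direct elimination.
Consider where 1 can go in column B.
B3 is out (box 1 already has a 1).
B5 is out (row 5 already has a 1).
B6 is out (row 6 already has a 1).
B7 is out (row 7 already has a 1).
B8 is out (row 8 already has a 1).
So the only cell in column B that can hold 1 is B9.
Therefore B9 = 1.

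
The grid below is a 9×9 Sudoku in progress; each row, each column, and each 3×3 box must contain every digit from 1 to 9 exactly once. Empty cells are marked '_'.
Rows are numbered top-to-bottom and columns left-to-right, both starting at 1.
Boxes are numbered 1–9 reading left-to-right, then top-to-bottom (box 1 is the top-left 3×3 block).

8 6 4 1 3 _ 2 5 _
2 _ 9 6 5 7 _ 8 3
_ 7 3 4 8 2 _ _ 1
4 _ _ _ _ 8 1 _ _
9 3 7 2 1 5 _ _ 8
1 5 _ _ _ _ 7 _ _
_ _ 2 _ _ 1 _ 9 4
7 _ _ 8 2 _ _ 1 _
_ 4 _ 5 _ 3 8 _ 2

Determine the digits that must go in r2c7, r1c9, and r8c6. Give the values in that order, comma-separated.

For r2c7:
  Row 2 already contains {2, 3, 5, 6, 7, 8, 9}.
  Column 7 already contains {1, 2, 7, 8}.
  Its 3×3 block (box 3) already contains {1, 2, 3, 5, 8}.
  The only value from 1–9 not eliminated is 4, so r2c7 = 4.
For r1c9:
  Consider where 7 can go in column 9.
  r4c9 is out (box 6 already has a 7).
  r6c9 is out (row 6 already has a 7).
  r8c9 is out (row 8 already has a 7).
  So the only cell in column 9 that can hold 7 is r1c9.
  So r1c9 = 7.
For r8c6:
  Consider where 4 can go in row 8.
  r8c2 is out (column 2 already has a 4).
  r8c3 is out (column 3 already has a 4).
  r8c7 is out (box 9 already has a 4).
  r8c9 is out (column 9 already has a 4).
  So the only cell in row 8 that can hold 4 is r8c6.
  So r8c6 = 4.

4,7,4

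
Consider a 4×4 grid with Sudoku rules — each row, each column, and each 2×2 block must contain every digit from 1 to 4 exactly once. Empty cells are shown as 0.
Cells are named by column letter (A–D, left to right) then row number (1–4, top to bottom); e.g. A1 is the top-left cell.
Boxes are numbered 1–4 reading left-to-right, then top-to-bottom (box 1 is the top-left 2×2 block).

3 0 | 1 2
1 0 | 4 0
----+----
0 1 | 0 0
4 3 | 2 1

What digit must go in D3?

4

Cell D3 itself could take any of {3, 4} by direct elimination.
Consider where 4 can go in row 3.
A3 is out (column A already has a 4).
C3 is out (column C already has a 4).
So the only cell in row 3 that can hold 4 is D3.
Therefore D3 = 4.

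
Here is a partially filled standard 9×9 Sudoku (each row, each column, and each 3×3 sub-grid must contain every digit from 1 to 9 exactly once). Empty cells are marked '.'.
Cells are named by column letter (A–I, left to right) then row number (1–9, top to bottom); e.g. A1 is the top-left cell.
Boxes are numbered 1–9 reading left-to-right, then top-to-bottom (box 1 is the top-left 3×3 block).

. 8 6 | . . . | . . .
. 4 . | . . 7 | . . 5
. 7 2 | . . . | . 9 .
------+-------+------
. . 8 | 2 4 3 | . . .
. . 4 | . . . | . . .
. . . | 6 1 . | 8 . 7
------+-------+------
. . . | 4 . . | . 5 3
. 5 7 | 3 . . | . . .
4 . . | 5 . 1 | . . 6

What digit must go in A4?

7

Cell A4 itself could take any of {1, 5, 6, 7, 9} by direct elimination.
Consider where 7 can go in row 4.
B4 is out (column B already has a 7).
G4 is out (box 6 already has a 7).
H4 is out (box 6 already has a 7).
I4 is out (column I already has a 7).
So the only cell in row 4 that can hold 7 is A4.
Therefore A4 = 7.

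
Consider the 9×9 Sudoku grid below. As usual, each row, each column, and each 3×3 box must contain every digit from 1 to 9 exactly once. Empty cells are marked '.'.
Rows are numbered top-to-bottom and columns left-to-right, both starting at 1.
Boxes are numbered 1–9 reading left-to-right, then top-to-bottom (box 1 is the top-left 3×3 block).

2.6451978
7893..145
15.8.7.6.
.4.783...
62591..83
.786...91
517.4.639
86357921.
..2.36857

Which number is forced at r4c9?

6

Cell r4c9 itself could take any of {2, 6} by direct elimination.
Consider where 6 can go in box 6.
r4c7 is out (column 7 already has a 6).
r4c8 is out (column 8 already has a 6).
r5c7 is out (row 5 already has a 6).
r6c7 is out (row 6 already has a 6).
So the only cell in box 6 that can hold 6 is r4c9.
Therefore r4c9 = 6.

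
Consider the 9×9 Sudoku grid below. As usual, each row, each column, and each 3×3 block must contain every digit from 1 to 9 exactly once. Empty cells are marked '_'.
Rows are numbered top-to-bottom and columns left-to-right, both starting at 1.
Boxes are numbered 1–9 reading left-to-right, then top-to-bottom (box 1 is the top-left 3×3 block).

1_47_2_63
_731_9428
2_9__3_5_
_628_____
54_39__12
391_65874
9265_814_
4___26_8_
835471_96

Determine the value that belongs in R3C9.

1

Cell R3C9 itself could take any of {1, 7} by direct elimination.
Consider where 1 can go in row 3.
R3C2 is out (box 1 already has a 1).
R3C4 is out (column 4 already has a 1).
R3C5 is out (box 2 already has a 1).
R3C7 is out (column 7 already has a 1).
So the only cell in row 3 that can hold 1 is R3C9.
Therefore R3C9 = 1.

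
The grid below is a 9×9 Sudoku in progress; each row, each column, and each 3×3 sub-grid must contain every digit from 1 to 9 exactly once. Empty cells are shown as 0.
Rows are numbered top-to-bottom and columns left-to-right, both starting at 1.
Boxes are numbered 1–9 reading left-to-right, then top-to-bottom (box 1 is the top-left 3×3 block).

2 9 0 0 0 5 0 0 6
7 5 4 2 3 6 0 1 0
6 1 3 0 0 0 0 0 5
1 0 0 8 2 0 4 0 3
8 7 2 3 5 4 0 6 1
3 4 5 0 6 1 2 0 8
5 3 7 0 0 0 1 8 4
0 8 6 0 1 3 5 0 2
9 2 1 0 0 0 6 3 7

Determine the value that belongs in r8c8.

Row 8 already contains {1, 2, 3, 5, 6, 8}.
Column 8 already contains {1, 3, 6, 8}.
Its 3×3 block (box 9) already contains {1, 2, 3, 4, 5, 6, 7, 8}.
The only value from 1–9 not eliminated is 9, so r8c8 = 9.

9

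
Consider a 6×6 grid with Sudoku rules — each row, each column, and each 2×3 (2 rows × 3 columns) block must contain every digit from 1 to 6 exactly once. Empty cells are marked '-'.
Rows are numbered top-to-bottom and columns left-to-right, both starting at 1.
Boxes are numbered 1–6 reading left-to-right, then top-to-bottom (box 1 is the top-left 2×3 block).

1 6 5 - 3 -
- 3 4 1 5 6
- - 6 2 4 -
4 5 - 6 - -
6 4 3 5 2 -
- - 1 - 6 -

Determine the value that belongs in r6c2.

Row 6 already contains {1, 6}.
Column 2 already contains {3, 4, 5, 6}.
Its 2×3 block (box 5) already contains {1, 3, 4, 6}.
The only value from 1–6 not eliminated is 2, so r6c2 = 2.

2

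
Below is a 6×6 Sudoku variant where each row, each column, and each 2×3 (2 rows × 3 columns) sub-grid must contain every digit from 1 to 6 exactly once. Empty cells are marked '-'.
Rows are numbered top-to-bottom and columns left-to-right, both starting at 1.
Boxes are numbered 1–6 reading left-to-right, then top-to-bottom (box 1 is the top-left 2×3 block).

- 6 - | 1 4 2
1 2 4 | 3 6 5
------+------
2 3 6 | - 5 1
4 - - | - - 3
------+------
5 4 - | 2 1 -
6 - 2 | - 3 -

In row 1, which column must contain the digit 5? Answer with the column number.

Consider where 5 can go in row 1.
R1C1 is out (column 1 already has a 5).
So the only cell in row 1 that can hold 5 is R1C3.
That is column 3.

3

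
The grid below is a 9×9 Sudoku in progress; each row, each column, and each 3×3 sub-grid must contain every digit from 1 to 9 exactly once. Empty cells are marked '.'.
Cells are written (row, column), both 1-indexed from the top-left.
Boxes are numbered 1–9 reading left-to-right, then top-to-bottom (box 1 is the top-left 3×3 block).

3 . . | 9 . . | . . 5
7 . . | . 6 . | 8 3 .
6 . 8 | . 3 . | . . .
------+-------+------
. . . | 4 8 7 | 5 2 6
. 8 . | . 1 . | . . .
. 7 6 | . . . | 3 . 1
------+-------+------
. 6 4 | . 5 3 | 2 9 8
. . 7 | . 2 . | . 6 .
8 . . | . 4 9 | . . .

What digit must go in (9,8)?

5

Cell (9,8) itself could take any of {1, 5, 7} by direct elimination.
Consider where 5 can go in box 9.
(8,7) is out (column 7 already has a 5).
(8,9) is out (column 9 already has a 5).
(9,7) is out (column 7 already has a 5).
(9,9) is out (column 9 already has a 5).
So the only cell in box 9 that can hold 5 is (9,8).
Therefore (9,8) = 5.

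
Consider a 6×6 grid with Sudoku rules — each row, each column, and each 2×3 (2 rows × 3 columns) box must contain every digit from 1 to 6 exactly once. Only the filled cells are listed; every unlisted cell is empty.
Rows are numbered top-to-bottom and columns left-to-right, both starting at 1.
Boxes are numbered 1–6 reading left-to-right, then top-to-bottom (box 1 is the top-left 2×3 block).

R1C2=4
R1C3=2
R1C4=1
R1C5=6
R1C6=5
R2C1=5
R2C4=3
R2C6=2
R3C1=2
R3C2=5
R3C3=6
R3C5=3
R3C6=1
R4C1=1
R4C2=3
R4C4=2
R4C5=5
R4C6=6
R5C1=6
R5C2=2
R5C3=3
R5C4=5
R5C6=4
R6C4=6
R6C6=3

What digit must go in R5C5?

Row 5 already contains {2, 3, 4, 5, 6}.
Column 5 already contains {3, 5, 6}.
Its 2×3 block (box 6) already contains {3, 4, 5, 6}.
The only value from 1–6 not eliminated is 1, so R5C5 = 1.

1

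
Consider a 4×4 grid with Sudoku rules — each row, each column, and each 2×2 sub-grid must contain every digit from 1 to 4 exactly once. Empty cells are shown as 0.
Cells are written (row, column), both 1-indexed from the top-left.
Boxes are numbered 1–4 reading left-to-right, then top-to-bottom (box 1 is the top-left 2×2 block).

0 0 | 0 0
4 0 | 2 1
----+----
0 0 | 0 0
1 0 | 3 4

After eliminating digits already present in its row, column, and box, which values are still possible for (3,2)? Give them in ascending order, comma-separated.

2,3,4

Row 3 already contains {}.
Column 2 already contains {}.
Its 2×2 block (box 3) already contains {1}.
Removing those from 1–4 leaves {2, 3, 4} as the candidates for (3,2).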